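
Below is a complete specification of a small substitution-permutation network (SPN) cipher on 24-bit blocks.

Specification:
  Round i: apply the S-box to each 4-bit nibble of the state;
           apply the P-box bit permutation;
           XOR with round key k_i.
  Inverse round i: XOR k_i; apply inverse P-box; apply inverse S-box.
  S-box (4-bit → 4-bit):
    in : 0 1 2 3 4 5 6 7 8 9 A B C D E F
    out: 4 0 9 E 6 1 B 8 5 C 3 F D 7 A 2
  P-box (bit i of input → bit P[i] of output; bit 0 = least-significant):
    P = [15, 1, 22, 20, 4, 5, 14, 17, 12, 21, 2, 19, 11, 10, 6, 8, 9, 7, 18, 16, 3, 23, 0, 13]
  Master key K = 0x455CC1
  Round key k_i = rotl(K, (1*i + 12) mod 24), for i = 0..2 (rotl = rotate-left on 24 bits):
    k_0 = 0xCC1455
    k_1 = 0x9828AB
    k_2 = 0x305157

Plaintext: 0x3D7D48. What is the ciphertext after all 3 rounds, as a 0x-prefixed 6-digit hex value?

0xC4118C

s_0 = plaintext = 0x3D7D48
s_1 = Round(s_0, k_0) = 0x28E7F0
s_2 = Round(s_1, k_1) = 0xD40F83
s_3 = Round(s_2, k_2) = 0xC4118C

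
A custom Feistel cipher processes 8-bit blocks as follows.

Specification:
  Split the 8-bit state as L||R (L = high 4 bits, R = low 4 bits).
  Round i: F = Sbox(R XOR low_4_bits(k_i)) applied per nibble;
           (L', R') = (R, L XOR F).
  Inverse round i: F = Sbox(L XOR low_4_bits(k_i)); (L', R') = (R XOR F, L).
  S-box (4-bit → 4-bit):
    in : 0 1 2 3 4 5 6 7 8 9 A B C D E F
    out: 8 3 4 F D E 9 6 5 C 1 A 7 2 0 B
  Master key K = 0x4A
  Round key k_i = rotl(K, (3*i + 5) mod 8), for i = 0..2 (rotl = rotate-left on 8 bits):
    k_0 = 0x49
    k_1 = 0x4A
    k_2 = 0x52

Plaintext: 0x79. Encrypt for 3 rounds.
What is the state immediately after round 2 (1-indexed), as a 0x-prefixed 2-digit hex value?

0xF7

s_0 = plaintext = 0x79
s_1 = Round(s_0, k_0) = 0x9F
s_2 = Round(s_1, k_1) = 0xF7
s_3 = Round(s_2, k_2) = 0x71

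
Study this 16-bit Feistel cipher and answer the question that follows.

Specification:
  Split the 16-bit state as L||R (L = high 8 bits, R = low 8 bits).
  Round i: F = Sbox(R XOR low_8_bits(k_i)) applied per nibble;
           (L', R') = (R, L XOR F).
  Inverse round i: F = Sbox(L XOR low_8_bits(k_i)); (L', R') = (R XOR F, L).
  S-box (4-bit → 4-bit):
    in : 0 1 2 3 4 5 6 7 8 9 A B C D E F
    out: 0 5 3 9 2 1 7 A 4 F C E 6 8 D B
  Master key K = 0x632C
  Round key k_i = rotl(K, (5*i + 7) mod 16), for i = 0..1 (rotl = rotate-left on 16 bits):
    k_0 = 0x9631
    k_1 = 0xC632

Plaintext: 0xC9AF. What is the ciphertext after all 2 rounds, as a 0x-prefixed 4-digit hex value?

0x34A8

s_0 = plaintext = 0xC9AF
s_1 = Round(s_0, k_0) = 0xAF34
s_2 = Round(s_1, k_1) = 0x34A8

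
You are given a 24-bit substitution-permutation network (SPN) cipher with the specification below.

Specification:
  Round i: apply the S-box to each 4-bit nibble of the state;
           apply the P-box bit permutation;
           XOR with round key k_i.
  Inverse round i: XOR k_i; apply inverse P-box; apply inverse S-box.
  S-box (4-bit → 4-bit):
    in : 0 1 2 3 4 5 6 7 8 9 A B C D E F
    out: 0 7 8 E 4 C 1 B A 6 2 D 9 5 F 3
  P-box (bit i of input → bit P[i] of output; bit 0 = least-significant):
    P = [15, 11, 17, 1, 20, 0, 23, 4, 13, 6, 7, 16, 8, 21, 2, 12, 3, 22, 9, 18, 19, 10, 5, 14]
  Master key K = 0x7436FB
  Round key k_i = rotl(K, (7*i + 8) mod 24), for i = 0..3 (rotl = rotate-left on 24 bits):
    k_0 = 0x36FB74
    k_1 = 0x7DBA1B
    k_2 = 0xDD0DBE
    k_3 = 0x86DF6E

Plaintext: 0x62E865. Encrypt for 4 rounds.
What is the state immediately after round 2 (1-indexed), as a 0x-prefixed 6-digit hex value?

0x9DA94C

s_0 = plaintext = 0x62E865
s_1 = Round(s_0, k_0) = 0x09EA32
s_2 = Round(s_1, k_1) = 0x9DA94C
s_3 = Round(s_2, k_2) = 0x7D8B54
s_4 = Round(s_3, k_3) = 0x2DA9F6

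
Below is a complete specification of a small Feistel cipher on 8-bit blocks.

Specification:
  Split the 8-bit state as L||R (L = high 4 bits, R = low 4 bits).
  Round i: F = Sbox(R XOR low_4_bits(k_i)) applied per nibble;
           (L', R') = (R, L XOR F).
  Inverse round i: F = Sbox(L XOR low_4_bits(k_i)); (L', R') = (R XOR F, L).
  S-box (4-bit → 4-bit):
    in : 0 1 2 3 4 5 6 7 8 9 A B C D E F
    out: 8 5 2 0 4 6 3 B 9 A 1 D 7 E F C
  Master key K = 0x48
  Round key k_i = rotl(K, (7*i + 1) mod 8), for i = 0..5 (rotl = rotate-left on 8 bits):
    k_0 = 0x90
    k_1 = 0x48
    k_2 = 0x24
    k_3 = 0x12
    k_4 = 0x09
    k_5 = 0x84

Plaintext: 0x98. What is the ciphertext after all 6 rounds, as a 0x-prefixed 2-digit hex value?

s_0 = plaintext = 0x98
s_1 = Round(s_0, k_0) = 0x80
s_2 = Round(s_1, k_1) = 0x01
s_3 = Round(s_2, k_2) = 0x16
s_4 = Round(s_3, k_3) = 0x65
s_5 = Round(s_4, k_4) = 0x51
s_6 = Round(s_5, k_5) = 0x13

0x13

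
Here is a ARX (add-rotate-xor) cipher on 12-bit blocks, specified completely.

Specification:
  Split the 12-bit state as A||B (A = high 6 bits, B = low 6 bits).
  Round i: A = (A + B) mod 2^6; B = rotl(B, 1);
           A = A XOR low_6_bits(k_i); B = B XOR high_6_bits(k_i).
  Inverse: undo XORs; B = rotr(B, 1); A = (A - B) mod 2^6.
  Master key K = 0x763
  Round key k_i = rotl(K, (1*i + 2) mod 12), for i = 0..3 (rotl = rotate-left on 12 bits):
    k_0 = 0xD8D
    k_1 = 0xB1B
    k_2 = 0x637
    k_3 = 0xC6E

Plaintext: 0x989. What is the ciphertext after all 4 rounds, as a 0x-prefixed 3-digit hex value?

s_0 = plaintext = 0x989
s_1 = Round(s_0, k_0) = 0x8A4
s_2 = Round(s_1, k_1) = 0x765
s_3 = Round(s_2, k_2) = 0xD53
s_4 = Round(s_3, k_3) = 0x997

0x997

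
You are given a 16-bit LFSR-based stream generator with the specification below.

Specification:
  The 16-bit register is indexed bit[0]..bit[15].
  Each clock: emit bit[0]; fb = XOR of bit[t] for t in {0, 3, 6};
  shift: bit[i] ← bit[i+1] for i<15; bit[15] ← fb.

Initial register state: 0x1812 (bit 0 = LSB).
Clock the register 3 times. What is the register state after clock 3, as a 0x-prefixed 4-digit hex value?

0x0302

reg_0 = 0x1812
clock 1: out=0, reg = 0x0C09
clock 2: out=1, reg = 0x0604
clock 3: out=0, reg = 0x0302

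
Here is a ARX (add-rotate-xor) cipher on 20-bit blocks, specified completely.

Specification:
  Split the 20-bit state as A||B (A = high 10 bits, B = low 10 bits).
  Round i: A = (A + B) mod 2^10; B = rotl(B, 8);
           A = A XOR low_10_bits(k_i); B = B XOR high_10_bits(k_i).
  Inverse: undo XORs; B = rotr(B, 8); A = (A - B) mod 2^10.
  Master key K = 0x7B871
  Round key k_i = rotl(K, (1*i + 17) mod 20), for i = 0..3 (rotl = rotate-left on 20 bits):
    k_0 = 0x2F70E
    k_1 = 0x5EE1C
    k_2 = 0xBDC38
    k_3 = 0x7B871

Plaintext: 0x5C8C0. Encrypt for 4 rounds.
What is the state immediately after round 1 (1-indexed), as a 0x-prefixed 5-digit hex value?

s_0 = plaintext = 0x5C8C0
s_1 = Round(s_0, k_0) = 0x4F08D
s_2 = Round(s_1, k_1) = 0xF5458
s_3 = Round(s_2, k_2) = 0x056E1
s_4 = Round(s_3, k_3) = 0xA1C56

0x4F08D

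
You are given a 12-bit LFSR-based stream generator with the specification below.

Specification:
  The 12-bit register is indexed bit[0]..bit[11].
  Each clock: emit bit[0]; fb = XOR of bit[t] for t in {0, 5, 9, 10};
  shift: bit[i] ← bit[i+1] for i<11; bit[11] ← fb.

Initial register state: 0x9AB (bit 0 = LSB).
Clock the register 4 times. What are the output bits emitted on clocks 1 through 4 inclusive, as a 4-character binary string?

reg_0 = 0x9AB
clock 1: out=1, reg = 0x4D5
clock 2: out=1, reg = 0x26A
clock 3: out=0, reg = 0x135
clock 4: out=1, reg = 0x09A

1101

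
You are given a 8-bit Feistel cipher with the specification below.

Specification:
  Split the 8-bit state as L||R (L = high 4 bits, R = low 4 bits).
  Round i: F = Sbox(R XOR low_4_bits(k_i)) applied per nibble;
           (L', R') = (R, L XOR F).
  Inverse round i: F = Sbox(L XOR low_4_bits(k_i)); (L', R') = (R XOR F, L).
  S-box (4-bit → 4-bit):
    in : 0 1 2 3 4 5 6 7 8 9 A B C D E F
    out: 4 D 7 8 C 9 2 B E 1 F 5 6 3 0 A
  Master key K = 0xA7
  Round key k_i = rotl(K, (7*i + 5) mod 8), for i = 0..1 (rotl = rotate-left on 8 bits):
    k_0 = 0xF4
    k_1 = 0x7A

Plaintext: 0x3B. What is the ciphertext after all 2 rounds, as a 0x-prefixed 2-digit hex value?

0x93

s_0 = plaintext = 0x3B
s_1 = Round(s_0, k_0) = 0xB9
s_2 = Round(s_1, k_1) = 0x93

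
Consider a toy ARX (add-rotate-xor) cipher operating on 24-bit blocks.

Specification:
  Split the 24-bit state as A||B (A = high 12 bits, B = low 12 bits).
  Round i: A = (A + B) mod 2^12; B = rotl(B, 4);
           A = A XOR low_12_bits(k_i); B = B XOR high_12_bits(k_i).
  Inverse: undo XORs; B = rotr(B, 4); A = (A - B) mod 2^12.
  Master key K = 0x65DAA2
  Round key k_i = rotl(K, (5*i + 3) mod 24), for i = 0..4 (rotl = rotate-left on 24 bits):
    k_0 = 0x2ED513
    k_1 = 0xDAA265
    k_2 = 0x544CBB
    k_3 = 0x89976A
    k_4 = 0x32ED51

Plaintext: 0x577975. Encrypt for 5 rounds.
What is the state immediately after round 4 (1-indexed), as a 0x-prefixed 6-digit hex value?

0x55A3B2

s_0 = plaintext = 0x577975
s_1 = Round(s_0, k_0) = 0xBFF5B4
s_2 = Round(s_1, k_1) = 0x3D66EF
s_3 = Round(s_2, k_2) = 0x67EBB2
s_4 = Round(s_3, k_3) = 0x55A3B2
s_5 = Round(s_4, k_4) = 0x45D80D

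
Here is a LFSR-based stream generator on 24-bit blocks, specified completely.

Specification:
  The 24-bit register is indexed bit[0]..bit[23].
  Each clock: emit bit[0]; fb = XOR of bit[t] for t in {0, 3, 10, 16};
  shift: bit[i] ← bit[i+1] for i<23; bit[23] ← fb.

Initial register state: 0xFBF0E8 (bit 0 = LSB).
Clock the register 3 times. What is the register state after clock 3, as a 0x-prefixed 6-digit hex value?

reg_0 = 0xFBF0E8
clock 1: out=0, reg = 0x7DF874
clock 2: out=0, reg = 0xBEFC3A
clock 3: out=0, reg = 0x5F7E1D

0x5F7E1D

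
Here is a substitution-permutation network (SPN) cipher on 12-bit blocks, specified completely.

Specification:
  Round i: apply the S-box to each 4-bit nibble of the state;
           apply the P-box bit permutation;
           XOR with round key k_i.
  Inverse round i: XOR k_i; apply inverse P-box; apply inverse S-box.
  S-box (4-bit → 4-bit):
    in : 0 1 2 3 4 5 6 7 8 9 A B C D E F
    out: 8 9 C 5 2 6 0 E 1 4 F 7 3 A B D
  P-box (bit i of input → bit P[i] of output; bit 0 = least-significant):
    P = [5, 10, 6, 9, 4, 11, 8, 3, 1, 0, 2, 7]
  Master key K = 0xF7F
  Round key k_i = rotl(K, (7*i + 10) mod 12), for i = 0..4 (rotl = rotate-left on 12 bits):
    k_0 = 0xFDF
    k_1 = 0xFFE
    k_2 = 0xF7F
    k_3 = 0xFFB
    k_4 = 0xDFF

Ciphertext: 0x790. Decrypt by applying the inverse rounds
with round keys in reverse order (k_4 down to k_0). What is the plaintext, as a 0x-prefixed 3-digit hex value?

0x09F

s_0 = ciphertext = 0x790
s_1 = InvRound(s_0, k_4) = 0xBDF
s_2 = InvRound(s_1, k_3) = 0x96C
s_3 = InvRound(s_2, k_2) = 0xC8D
s_4 = InvRound(s_3, k_1) = 0xC3F
s_5 = InvRound(s_4, k_0) = 0x09F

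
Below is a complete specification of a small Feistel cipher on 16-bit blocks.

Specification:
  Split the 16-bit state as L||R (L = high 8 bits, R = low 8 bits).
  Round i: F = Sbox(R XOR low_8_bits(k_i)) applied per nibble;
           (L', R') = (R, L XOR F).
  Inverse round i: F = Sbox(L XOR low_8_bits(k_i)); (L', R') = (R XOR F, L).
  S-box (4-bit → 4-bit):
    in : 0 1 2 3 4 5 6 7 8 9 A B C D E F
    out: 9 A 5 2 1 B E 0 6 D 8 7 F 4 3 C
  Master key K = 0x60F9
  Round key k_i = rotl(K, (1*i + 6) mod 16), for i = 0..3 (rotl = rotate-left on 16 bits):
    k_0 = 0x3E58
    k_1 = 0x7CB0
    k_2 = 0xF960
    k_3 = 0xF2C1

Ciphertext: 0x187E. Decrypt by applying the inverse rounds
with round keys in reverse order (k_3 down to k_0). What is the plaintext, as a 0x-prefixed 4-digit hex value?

s_0 = ciphertext = 0x187E
s_1 = InvRound(s_0, k_3) = 0x3318
s_2 = InvRound(s_1, k_2) = 0xAA33
s_3 = InvRound(s_2, k_1) = 0x9BAA
s_4 = InvRound(s_3, k_0) = 0x589B

0x589B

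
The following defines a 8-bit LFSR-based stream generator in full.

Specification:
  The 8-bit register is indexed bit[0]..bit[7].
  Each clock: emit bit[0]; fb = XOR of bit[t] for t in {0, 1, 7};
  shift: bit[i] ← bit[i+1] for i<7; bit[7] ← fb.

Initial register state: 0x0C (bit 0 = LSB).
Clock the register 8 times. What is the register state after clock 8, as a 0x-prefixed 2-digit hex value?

reg_0 = 0x0C
clock 1: out=0, reg = 0x06
clock 2: out=0, reg = 0x83
clock 3: out=1, reg = 0xC1
clock 4: out=1, reg = 0x60
clock 5: out=0, reg = 0x30
clock 6: out=0, reg = 0x18
clock 7: out=0, reg = 0x0C
clock 8: out=0, reg = 0x06

0x06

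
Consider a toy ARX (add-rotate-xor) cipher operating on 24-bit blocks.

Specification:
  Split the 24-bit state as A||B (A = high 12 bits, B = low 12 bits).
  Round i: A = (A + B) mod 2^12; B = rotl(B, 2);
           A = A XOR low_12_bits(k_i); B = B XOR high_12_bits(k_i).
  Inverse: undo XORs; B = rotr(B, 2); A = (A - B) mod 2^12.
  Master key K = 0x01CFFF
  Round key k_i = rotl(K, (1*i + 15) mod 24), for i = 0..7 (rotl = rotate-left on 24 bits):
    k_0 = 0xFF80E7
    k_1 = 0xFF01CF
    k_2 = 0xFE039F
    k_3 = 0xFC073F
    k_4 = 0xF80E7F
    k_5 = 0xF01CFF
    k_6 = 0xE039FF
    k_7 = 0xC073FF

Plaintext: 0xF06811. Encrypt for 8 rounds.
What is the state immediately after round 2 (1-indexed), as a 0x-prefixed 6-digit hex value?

0x66110B

s_0 = plaintext = 0xF06811
s_1 = Round(s_0, k_0) = 0x7F0FBE
s_2 = Round(s_1, k_1) = 0x66110B
s_3 = Round(s_2, k_2) = 0x4F3BCC
s_4 = Round(s_3, k_3) = 0x7800F2
s_5 = Round(s_4, k_4) = 0x60DC48
s_6 = Round(s_5, k_5) = 0xEAAE22
s_7 = Round(s_6, k_6) = 0x533688
s_8 = Round(s_7, k_7) = 0x844626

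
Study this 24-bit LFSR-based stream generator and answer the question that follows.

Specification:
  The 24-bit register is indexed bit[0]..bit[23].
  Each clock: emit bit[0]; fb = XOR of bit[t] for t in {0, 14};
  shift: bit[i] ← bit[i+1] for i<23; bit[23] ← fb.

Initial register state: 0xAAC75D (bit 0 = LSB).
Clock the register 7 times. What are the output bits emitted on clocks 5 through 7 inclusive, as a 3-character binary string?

reg_0 = 0xAAC75D
clock 1: out=1, reg = 0x5563AE
clock 2: out=0, reg = 0xAAB1D7
clock 3: out=1, reg = 0xD558EB
clock 4: out=1, reg = 0x6AAC75
clock 5: out=1, reg = 0xB5563A
clock 6: out=0, reg = 0xDAAB1D
clock 7: out=1, reg = 0xED558E

101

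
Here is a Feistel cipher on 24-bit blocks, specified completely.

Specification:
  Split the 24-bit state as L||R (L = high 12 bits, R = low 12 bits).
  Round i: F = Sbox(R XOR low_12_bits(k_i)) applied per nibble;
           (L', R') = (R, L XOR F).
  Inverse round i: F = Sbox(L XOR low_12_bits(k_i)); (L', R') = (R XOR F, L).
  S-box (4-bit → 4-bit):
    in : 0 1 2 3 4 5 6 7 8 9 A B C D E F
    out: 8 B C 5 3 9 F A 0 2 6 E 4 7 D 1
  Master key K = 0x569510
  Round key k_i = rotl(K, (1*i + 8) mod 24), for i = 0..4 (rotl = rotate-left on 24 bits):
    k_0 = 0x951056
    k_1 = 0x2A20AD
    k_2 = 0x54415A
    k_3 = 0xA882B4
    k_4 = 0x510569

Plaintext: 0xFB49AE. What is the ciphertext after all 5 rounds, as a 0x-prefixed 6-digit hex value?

0x3CD368

s_0 = plaintext = 0xFB49AE
s_1 = Round(s_0, k_0) = 0x9AEDA4
s_2 = Round(s_1, k_1) = 0xDA4E2C
s_3 = Round(s_2, k_2) = 0xE2CC0B
s_4 = Round(s_3, k_3) = 0xC0B3CD
s_5 = Round(s_4, k_4) = 0x3CD368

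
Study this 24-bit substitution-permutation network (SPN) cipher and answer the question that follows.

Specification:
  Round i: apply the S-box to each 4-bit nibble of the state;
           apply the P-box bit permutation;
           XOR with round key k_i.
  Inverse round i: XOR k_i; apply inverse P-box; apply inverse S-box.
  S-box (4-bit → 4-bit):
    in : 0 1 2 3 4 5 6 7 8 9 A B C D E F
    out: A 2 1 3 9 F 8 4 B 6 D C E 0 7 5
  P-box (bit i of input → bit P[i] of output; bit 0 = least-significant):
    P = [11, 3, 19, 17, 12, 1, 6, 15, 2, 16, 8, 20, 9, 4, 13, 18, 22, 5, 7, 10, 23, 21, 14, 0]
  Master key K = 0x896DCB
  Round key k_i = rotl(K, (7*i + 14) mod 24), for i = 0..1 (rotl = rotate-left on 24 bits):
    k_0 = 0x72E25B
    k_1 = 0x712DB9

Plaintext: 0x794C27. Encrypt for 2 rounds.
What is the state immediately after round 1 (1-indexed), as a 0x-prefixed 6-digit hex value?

0x6FB1FB

s_0 = plaintext = 0x794C27
s_1 = Round(s_0, k_0) = 0x6FB1FB
s_2 = Round(s_1, k_1) = 0x3E1D78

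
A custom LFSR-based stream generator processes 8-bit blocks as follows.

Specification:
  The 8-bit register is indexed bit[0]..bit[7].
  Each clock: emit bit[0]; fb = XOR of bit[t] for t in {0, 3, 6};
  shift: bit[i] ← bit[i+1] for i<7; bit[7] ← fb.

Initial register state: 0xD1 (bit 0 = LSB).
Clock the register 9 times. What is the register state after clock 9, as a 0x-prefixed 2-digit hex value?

0x34

reg_0 = 0xD1
clock 1: out=1, reg = 0x68
clock 2: out=0, reg = 0x34
clock 3: out=0, reg = 0x1A
clock 4: out=0, reg = 0x8D
clock 5: out=1, reg = 0x46
clock 6: out=0, reg = 0xA3
clock 7: out=1, reg = 0xD1
clock 8: out=1, reg = 0x68
clock 9: out=0, reg = 0x34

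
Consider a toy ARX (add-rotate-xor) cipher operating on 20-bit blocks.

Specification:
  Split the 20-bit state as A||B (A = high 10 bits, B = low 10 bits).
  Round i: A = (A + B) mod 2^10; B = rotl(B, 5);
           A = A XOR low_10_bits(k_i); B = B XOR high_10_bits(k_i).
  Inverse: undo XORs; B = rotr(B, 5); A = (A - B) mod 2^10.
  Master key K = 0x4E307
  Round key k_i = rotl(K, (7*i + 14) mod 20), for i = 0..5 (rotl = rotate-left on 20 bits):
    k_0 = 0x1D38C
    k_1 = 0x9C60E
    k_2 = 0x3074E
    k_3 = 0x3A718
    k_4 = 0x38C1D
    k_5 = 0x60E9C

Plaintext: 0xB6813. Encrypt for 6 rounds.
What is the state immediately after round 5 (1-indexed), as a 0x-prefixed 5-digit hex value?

s_0 = plaintext = 0xB6813
s_1 = Round(s_0, k_0) = 0x58614
s_2 = Round(s_1, k_1) = 0x5ECE1
s_3 = Round(s_2, k_2) = 0x448E6
s_4 = Round(s_3, k_3) = 0xB802E
s_5 = Round(s_4, k_4) = 0xC4D22
s_6 = Round(s_5, k_5) = 0xAA5CA

0xC4D22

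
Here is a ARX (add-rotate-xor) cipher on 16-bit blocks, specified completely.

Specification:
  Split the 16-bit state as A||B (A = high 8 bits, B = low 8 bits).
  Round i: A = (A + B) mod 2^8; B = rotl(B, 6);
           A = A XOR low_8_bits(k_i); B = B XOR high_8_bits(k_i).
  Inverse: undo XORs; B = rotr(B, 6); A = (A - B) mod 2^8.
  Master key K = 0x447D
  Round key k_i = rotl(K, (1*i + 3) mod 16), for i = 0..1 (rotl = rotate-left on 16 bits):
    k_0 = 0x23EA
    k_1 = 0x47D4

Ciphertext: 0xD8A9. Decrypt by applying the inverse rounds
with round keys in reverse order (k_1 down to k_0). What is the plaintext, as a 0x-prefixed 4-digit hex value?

s_0 = ciphertext = 0xD8A9
s_1 = InvRound(s_0, k_1) = 0x51BB
s_2 = InvRound(s_1, k_0) = 0x5962

0x5962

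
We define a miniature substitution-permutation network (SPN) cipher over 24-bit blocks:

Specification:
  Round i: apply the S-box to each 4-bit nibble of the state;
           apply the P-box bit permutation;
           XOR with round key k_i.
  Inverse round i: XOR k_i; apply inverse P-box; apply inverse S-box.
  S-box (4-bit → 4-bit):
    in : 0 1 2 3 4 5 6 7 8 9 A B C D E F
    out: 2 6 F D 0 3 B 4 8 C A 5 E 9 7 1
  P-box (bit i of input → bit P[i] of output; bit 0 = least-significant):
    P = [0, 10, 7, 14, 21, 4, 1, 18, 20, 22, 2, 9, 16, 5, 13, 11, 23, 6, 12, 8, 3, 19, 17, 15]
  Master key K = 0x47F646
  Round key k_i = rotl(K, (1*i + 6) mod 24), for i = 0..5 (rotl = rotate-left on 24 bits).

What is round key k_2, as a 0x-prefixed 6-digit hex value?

0xF64647

K = 0x47F646
k_0 = rotl(K, (1*0+6) mod 24) = rotl(K, 6) = 0xFD9191
k_1 = rotl(K, (1*1+6) mod 24) = rotl(K, 7) = 0xFB2323
k_2 = rotl(K, (1*2+6) mod 24) = rotl(K, 8) = 0xF64647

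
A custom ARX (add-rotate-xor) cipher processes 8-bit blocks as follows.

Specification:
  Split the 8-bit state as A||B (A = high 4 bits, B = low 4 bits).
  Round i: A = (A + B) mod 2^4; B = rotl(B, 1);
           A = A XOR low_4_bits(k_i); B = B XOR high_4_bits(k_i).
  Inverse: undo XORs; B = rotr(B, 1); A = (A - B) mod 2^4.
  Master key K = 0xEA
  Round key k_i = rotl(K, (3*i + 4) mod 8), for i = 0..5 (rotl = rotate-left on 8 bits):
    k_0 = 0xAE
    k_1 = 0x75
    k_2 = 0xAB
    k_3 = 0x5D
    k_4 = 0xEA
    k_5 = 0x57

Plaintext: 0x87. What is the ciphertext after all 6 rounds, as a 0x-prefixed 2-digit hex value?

0xD7

s_0 = plaintext = 0x87
s_1 = Round(s_0, k_0) = 0x14
s_2 = Round(s_1, k_1) = 0x0F
s_3 = Round(s_2, k_2) = 0x45
s_4 = Round(s_3, k_3) = 0x4F
s_5 = Round(s_4, k_4) = 0x91
s_6 = Round(s_5, k_5) = 0xD7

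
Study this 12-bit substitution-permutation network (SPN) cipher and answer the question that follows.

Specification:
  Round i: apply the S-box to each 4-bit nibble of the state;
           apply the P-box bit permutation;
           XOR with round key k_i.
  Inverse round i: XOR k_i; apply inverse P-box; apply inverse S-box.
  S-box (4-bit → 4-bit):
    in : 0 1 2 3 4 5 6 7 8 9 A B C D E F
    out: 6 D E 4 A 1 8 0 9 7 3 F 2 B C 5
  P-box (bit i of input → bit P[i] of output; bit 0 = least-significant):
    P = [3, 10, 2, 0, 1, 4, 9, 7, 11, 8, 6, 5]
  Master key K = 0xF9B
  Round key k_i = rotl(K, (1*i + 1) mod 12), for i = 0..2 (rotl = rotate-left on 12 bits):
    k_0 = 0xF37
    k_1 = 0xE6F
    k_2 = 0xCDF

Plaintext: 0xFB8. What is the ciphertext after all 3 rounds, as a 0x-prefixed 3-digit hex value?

0xF13

s_0 = plaintext = 0xFB8
s_1 = Round(s_0, k_0) = 0x5EC
s_2 = Round(s_1, k_1) = 0x0EF
s_3 = Round(s_2, k_2) = 0xF13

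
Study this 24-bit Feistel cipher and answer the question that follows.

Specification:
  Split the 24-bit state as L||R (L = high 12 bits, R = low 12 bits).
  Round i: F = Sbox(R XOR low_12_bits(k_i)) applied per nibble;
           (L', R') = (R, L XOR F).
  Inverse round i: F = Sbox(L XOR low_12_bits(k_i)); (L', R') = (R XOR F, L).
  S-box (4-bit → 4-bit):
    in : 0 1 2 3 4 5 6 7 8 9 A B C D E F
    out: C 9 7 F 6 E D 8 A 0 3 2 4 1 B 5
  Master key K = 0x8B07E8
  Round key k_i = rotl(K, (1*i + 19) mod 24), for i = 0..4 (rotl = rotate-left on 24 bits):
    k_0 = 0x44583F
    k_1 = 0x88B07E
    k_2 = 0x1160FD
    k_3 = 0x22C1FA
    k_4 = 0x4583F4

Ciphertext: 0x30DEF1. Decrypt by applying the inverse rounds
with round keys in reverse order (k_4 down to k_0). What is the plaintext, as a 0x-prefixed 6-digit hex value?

0x615185

s_0 = ciphertext = 0x30DEF1
s_1 = InvRound(s_0, k_4) = 0x2A130D
s_2 = InvRound(s_1, k_3) = 0xCEF2A1
s_3 = InvRound(s_2, k_2) = 0x636CEF
s_4 = InvRound(s_3, k_1) = 0x185636
s_5 = InvRound(s_4, k_0) = 0x615185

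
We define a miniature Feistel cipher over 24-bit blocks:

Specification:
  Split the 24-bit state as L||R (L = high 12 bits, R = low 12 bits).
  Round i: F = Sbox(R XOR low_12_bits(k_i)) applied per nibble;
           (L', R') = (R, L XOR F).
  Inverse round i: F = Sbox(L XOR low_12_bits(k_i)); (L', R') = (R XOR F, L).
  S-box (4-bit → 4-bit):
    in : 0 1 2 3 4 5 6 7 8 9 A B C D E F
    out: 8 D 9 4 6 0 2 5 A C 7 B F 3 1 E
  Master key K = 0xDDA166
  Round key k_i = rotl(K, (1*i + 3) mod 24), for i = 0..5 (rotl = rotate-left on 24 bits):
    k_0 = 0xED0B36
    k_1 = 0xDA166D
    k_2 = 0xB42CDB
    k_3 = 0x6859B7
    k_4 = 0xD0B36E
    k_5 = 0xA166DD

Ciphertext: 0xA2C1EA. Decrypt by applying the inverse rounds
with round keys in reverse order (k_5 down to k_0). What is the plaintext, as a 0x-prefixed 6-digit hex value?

0xB30CDF

s_0 = ciphertext = 0xA2C1EA
s_1 = InvRound(s_0, k_5) = 0xE07A2C
s_2 = InvRound(s_1, k_4) = 0x900E07
s_3 = InvRound(s_2, k_3) = 0x6B2900
s_4 = InvRound(s_3, k_2) = 0xE2C6B2
s_5 = InvRound(s_4, k_1) = 0xCDFE2C
s_6 = InvRound(s_5, k_0) = 0xB30CDF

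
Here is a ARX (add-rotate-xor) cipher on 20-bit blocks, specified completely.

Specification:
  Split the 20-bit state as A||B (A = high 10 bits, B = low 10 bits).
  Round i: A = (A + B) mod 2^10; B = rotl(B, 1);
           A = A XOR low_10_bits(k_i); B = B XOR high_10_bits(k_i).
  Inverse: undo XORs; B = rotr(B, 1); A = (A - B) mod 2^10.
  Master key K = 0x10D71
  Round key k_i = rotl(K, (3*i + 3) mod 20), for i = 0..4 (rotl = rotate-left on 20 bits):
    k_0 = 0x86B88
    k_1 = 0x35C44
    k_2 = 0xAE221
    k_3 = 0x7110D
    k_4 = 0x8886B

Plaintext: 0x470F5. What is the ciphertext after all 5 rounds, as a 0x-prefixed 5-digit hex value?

s_0 = plaintext = 0x470F5
s_1 = Round(s_0, k_0) = 0x667F0
s_2 = Round(s_1, k_1) = 0x73736
s_3 = Round(s_2, k_2) = 0xC88D5
s_4 = Round(s_3, k_3) = 0xBE86E
s_5 = Round(s_4, k_4) = 0xC0EFE

0xC0EFE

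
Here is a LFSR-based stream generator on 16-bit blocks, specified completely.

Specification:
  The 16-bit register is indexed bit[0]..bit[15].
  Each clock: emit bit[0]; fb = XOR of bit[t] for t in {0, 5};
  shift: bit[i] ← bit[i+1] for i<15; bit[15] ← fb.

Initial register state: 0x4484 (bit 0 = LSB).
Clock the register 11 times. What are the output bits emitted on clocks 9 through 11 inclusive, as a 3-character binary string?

reg_0 = 0x4484
clock 1: out=0, reg = 0x2242
clock 2: out=0, reg = 0x1121
clock 3: out=1, reg = 0x0890
clock 4: out=0, reg = 0x0448
clock 5: out=0, reg = 0x0224
clock 6: out=0, reg = 0x8112
clock 7: out=0, reg = 0x4089
clock 8: out=1, reg = 0xA044
clock 9: out=0, reg = 0x5022
clock 10: out=0, reg = 0xA811
clock 11: out=1, reg = 0xD408

001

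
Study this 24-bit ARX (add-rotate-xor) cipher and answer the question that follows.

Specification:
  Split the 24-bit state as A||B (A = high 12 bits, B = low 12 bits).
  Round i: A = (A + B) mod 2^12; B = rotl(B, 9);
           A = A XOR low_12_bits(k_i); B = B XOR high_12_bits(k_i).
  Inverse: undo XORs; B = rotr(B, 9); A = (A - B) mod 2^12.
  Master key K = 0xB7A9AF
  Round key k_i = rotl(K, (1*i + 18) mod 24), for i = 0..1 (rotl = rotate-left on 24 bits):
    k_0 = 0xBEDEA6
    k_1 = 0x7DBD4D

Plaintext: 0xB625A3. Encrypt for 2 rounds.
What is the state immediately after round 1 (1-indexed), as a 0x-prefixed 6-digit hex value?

s_0 = plaintext = 0xB625A3
s_1 = Round(s_0, k_0) = 0xFA3D59
s_2 = Round(s_1, k_1) = 0x1B1470

0xFA3D59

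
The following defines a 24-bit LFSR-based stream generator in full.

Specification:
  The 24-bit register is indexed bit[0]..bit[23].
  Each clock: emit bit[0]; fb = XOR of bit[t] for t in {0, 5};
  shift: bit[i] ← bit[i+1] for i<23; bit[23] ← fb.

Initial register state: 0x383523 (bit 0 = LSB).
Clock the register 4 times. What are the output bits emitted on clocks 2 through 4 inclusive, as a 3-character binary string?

reg_0 = 0x383523
clock 1: out=1, reg = 0x1C1A91
clock 2: out=1, reg = 0x8E0D48
clock 3: out=0, reg = 0x4706A4
clock 4: out=0, reg = 0xA38352

100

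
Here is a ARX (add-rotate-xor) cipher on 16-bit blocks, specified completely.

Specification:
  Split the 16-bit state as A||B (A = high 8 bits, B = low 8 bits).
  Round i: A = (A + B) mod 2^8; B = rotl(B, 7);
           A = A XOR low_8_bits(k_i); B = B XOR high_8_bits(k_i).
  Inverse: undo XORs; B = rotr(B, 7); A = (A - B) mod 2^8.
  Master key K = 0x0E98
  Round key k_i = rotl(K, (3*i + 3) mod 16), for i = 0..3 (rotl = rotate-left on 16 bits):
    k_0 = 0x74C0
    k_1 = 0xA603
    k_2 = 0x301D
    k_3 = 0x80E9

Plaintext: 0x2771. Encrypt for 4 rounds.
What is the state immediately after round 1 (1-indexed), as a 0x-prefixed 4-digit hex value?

s_0 = plaintext = 0x2771
s_1 = Round(s_0, k_0) = 0x58CC
s_2 = Round(s_1, k_1) = 0x27C0
s_3 = Round(s_2, k_2) = 0xFA50
s_4 = Round(s_3, k_3) = 0xA3A8

0x58CC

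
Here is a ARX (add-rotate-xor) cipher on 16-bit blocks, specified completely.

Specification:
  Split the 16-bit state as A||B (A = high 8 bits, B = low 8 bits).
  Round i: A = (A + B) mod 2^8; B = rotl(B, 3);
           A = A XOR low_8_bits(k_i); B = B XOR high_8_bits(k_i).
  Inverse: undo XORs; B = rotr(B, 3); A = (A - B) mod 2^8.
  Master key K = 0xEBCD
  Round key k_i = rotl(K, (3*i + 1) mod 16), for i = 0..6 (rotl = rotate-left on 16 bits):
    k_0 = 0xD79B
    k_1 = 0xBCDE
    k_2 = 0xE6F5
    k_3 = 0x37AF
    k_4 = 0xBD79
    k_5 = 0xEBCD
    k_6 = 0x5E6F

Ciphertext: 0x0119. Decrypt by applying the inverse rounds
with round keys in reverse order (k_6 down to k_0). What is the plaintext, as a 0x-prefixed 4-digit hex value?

s_0 = ciphertext = 0x0119
s_1 = InvRound(s_0, k_6) = 0x86E8
s_2 = InvRound(s_1, k_5) = 0xEB60
s_3 = InvRound(s_2, k_4) = 0xD7BB
s_4 = InvRound(s_3, k_3) = 0xE791
s_5 = InvRound(s_4, k_2) = 0x24EE
s_6 = InvRound(s_5, k_1) = 0xB04A
s_7 = InvRound(s_6, k_0) = 0x78B3

0x78B3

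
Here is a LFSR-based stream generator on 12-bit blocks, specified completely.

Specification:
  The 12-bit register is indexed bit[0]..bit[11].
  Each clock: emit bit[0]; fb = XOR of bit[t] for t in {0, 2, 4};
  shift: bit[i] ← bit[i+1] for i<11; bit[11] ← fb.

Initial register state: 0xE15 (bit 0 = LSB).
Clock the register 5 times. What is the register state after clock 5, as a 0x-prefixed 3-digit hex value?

0x8F0

reg_0 = 0xE15
clock 1: out=1, reg = 0xF0A
clock 2: out=0, reg = 0x785
clock 3: out=1, reg = 0x3C2
clock 4: out=0, reg = 0x1E1
clock 5: out=1, reg = 0x8F0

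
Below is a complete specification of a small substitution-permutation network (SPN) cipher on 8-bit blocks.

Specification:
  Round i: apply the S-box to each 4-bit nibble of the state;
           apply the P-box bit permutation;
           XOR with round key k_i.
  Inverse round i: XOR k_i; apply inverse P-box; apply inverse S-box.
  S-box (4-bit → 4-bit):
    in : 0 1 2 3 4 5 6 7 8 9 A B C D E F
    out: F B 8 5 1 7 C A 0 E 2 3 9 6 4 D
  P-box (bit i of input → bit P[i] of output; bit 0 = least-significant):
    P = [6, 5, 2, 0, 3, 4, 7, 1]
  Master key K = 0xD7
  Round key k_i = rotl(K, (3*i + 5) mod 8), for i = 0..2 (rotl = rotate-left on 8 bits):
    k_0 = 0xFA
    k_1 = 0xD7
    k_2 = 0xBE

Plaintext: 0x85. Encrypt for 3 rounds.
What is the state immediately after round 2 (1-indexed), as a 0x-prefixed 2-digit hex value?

s_0 = plaintext = 0x85
s_1 = Round(s_0, k_0) = 0x9E
s_2 = Round(s_1, k_1) = 0x41
s_3 = Round(s_2, k_2) = 0xD7

0x41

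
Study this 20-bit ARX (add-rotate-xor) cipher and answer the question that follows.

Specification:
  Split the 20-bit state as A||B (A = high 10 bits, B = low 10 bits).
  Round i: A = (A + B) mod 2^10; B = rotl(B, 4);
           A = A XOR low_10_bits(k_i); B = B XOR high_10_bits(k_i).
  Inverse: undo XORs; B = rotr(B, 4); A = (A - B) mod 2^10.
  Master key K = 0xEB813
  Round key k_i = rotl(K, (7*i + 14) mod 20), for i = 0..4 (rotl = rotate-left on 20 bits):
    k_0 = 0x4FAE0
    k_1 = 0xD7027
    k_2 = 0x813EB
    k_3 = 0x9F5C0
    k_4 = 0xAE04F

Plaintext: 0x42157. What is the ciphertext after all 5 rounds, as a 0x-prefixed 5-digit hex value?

0x65657

s_0 = plaintext = 0x42157
s_1 = Round(s_0, k_0) = 0x2FC4B
s_2 = Round(s_1, k_1) = 0x4B7ED
s_3 = Round(s_2, k_2) = 0xBC4DB
s_4 = Round(s_3, k_3) = 0x833CE
s_5 = Round(s_4, k_4) = 0x65657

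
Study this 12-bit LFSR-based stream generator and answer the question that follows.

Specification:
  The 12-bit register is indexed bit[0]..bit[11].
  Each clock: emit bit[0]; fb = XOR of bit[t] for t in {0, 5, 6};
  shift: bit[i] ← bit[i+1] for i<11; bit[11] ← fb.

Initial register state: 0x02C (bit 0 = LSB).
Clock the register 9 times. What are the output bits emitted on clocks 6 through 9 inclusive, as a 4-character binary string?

1000

reg_0 = 0x02C
clock 1: out=0, reg = 0x816
clock 2: out=0, reg = 0x40B
clock 3: out=1, reg = 0xA05
clock 4: out=1, reg = 0xD02
clock 5: out=0, reg = 0x681
clock 6: out=1, reg = 0xB40
clock 7: out=0, reg = 0xDA0
clock 8: out=0, reg = 0xED0
clock 9: out=0, reg = 0xF68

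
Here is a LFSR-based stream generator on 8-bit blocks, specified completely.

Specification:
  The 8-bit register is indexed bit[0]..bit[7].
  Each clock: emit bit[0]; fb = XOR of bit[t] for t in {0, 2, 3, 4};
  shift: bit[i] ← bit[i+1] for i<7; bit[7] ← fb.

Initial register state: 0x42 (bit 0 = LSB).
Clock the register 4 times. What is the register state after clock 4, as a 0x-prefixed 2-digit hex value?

0xE4

reg_0 = 0x42
clock 1: out=0, reg = 0x21
clock 2: out=1, reg = 0x90
clock 3: out=0, reg = 0xC8
clock 4: out=0, reg = 0xE4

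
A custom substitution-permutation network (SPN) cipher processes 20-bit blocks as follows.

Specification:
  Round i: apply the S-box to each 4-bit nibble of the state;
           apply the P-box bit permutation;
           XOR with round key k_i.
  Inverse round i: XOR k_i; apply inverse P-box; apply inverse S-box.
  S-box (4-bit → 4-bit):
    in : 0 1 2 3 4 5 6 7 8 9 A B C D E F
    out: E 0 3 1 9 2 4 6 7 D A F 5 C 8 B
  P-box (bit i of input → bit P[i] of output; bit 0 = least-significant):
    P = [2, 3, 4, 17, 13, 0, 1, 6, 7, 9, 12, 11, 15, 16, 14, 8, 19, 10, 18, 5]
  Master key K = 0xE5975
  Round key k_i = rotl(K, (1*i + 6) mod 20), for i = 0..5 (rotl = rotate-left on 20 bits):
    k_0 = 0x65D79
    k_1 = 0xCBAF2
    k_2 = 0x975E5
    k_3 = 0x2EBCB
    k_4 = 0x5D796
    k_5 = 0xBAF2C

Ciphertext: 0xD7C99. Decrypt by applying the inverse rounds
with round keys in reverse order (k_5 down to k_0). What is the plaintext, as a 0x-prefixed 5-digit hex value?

0xA50C0

s_0 = ciphertext = 0xD7C99
s_1 = InvRound(s_0, k_5) = 0xD9859
s_2 = InvRound(s_1, k_4) = 0x2DF02
s_3 = InvRound(s_2, k_3) = 0x51CF5
s_4 = InvRound(s_3, k_2) = 0xCDE36
s_5 = InvRound(s_4, k_1) = 0x56343
s_6 = InvRound(s_5, k_0) = 0xA50C0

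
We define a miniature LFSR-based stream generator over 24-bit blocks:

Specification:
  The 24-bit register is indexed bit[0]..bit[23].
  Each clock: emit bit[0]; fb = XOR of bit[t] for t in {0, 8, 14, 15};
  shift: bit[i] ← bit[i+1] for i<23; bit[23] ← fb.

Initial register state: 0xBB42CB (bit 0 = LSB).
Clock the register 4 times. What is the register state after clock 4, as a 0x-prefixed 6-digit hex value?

reg_0 = 0xBB42CB
clock 1: out=1, reg = 0x5DA165
clock 2: out=1, reg = 0xAED0B2
clock 3: out=0, reg = 0x576859
clock 4: out=1, reg = 0x2BB42C

0x2BB42C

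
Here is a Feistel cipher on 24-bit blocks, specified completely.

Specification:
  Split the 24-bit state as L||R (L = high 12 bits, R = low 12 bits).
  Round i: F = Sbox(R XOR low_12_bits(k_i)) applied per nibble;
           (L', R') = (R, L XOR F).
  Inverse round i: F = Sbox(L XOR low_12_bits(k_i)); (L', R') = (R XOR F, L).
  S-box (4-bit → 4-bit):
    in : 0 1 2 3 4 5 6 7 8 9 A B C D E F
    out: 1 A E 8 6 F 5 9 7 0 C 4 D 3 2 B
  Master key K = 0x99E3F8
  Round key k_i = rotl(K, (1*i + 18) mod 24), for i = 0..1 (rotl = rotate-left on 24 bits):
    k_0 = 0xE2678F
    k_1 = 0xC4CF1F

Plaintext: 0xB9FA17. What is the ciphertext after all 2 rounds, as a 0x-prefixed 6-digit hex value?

0x89836E

s_0 = plaintext = 0xB9FA17
s_1 = Round(s_0, k_0) = 0xA17898
s_2 = Round(s_1, k_1) = 0x89836E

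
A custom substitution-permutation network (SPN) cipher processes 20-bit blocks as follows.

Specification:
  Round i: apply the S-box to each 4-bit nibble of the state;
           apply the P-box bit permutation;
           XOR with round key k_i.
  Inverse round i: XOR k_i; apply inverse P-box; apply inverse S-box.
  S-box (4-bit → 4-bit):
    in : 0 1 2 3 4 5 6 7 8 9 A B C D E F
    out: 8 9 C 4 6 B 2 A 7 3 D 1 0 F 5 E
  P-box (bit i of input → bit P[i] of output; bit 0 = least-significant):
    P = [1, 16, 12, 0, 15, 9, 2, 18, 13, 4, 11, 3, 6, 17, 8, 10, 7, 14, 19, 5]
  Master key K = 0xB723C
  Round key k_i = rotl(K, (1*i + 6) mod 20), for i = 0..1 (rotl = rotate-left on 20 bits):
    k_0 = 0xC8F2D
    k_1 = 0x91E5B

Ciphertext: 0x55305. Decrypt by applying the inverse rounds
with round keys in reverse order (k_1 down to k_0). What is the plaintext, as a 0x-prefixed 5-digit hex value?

s_0 = ciphertext = 0x55305
s_1 = InvRound(s_0, k_1) = 0x4AF2B
s_2 = InvRound(s_1, k_0) = 0x3CB3B

0x3CB3B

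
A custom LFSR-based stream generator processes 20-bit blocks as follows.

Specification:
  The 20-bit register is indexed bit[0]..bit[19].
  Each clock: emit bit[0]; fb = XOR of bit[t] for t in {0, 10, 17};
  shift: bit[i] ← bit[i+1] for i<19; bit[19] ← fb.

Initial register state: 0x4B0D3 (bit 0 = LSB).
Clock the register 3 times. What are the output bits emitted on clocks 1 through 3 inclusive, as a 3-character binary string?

reg_0 = 0x4B0D3
clock 1: out=1, reg = 0xA5869
clock 2: out=1, reg = 0x52C34
clock 3: out=0, reg = 0xA961A

110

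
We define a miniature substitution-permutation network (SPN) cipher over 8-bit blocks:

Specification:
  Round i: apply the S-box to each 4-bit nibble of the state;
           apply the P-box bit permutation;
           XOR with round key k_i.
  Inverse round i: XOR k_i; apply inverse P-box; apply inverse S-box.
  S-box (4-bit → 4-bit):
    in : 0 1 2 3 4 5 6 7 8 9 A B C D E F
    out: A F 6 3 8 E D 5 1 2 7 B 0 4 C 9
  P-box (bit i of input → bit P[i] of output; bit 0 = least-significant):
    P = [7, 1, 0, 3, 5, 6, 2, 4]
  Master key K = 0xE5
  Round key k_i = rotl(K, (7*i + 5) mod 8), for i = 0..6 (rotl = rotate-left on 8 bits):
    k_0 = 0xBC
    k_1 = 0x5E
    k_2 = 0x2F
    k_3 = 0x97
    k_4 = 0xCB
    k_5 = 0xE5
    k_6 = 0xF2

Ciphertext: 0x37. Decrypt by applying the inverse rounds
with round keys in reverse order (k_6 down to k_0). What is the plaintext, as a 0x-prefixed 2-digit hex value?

0xD9

s_0 = ciphertext = 0x37
s_1 = InvRound(s_0, k_6) = 0x27
s_2 = InvRound(s_1, k_5) = 0x93
s_3 = InvRound(s_2, k_4) = 0x04
s_4 = InvRound(s_3, k_3) = 0x4A
s_5 = InvRound(s_4, k_2) = 0xAD
s_6 = InvRound(s_5, k_1) = 0xBA
s_7 = InvRound(s_6, k_0) = 0xD9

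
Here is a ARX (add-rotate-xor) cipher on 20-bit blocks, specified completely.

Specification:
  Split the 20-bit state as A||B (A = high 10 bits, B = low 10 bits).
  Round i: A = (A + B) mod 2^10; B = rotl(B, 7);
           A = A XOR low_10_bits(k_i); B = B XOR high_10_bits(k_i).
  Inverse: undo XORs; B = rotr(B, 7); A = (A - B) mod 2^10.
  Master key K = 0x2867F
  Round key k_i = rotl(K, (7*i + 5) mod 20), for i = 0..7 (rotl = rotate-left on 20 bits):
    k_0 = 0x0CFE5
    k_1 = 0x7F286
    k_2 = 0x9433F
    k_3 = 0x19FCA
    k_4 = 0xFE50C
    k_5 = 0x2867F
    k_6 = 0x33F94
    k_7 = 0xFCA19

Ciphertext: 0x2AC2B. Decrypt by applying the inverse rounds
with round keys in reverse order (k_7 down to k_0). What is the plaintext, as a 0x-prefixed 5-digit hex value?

s_0 = ciphertext = 0x2AC2B
s_1 = InvRound(s_0, k_7) = 0xF8ECF
s_2 = InvRound(s_1, k_6) = 0x1CC04
s_3 = InvRound(s_2, k_5) = 0x38D29
s_4 = InvRound(s_3, k_4) = 0xDAA85
s_5 = InvRound(s_4, k_3) = 0x62F15
s_6 = InvRound(s_5, k_2) = 0x22A2A
s_7 = InvRound(s_6, k_1) = 0xD56B7
s_8 = InvRound(s_7, k_0) = 0x22C25

0x22C25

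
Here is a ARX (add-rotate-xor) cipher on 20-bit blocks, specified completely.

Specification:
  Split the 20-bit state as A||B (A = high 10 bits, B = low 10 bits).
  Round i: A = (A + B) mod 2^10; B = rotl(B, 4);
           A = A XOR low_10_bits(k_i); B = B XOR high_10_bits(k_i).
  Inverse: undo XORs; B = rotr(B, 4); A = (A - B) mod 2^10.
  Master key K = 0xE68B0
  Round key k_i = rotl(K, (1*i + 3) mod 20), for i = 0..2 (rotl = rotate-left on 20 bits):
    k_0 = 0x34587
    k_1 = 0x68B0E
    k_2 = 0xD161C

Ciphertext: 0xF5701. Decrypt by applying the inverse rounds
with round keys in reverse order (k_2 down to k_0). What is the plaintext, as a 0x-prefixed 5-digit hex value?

s_0 = ciphertext = 0xF5701
s_1 = InvRound(s_0, k_2) = 0x31504
s_2 = InvRound(s_1, k_1) = 0x9058A
s_3 = InvRound(s_2, k_0) = 0x3C6D5

0x3C6D5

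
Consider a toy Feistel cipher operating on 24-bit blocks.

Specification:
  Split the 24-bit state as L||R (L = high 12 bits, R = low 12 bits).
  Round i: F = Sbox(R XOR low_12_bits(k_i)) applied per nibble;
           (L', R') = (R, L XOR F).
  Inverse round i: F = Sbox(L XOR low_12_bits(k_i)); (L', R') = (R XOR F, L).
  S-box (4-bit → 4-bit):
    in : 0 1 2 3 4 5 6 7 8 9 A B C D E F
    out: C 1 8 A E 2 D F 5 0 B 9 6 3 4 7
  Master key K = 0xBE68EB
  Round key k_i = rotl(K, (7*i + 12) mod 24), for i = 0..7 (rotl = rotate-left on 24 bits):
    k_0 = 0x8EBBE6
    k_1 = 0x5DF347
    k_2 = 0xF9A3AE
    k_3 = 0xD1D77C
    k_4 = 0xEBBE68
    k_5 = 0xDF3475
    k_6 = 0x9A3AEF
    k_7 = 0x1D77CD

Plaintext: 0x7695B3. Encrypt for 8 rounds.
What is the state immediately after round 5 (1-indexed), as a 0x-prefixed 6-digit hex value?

s_0 = plaintext = 0x7695B3
s_1 = Round(s_0, k_0) = 0x5B334B
s_2 = Round(s_1, k_1) = 0x34B975
s_3 = Round(s_2, k_2) = 0x975872
s_4 = Round(s_3, k_3) = 0x872EB1
s_5 = Round(s_4, k_4) = 0xEB1442
s_6 = Round(s_5, k_5) = 0x44221E
s_7 = Round(s_6, k_6) = 0x21E133
s_8 = Round(s_7, k_7) = 0x133F6A

0xEB1442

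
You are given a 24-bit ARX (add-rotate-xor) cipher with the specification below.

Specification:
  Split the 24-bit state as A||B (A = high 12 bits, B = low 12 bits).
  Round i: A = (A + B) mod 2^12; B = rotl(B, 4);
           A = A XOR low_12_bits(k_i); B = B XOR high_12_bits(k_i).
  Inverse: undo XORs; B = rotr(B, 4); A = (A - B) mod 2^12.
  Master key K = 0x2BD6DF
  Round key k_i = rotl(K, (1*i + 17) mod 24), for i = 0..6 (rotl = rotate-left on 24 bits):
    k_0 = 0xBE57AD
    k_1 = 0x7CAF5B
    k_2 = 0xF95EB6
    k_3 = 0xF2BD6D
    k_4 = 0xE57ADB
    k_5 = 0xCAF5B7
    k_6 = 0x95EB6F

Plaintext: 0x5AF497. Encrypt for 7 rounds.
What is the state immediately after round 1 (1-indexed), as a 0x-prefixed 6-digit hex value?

s_0 = plaintext = 0x5AF497
s_1 = Round(s_0, k_0) = 0xDEB291
s_2 = Round(s_1, k_1) = 0xF27ED8
s_3 = Round(s_2, k_2) = 0x34921B
s_4 = Round(s_3, k_3) = 0x809E99
s_5 = Round(s_4, k_4) = 0xC797C9
s_6 = Round(s_5, k_5) = 0x1F5038
s_7 = Round(s_6, k_6) = 0x942ADE

0xDEB291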